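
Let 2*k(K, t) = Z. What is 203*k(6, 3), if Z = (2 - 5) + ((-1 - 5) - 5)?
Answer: -1421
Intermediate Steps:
Z = -14 (Z = -3 + (-6 - 5) = -3 - 11 = -14)
k(K, t) = -7 (k(K, t) = (½)*(-14) = -7)
203*k(6, 3) = 203*(-7) = -1421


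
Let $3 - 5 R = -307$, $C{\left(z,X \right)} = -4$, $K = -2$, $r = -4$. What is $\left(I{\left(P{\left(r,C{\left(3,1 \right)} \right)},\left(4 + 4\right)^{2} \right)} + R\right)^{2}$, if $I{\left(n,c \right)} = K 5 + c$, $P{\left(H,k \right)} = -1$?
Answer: $13456$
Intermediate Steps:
$R = 62$ ($R = \frac{3}{5} - - \frac{307}{5} = \frac{3}{5} + \frac{307}{5} = 62$)
$I{\left(n,c \right)} = -10 + c$ ($I{\left(n,c \right)} = \left(-2\right) 5 + c = -10 + c$)
$\left(I{\left(P{\left(r,C{\left(3,1 \right)} \right)},\left(4 + 4\right)^{2} \right)} + R\right)^{2} = \left(\left(-10 + \left(4 + 4\right)^{2}\right) + 62\right)^{2} = \left(\left(-10 + 8^{2}\right) + 62\right)^{2} = \left(\left(-10 + 64\right) + 62\right)^{2} = \left(54 + 62\right)^{2} = 116^{2} = 13456$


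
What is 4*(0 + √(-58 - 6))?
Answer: 32*I ≈ 32.0*I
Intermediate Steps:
4*(0 + √(-58 - 6)) = 4*(0 + √(-64)) = 4*(0 + 8*I) = 4*(8*I) = 32*I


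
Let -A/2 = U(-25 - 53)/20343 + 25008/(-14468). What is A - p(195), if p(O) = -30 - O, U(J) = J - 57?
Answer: 5603662479/24526877 ≈ 228.47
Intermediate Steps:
U(J) = -57 + J
A = 85115154/24526877 (A = -2*((-57 + (-25 - 53))/20343 + 25008/(-14468)) = -2*((-57 - 78)*(1/20343) + 25008*(-1/14468)) = -2*(-135*1/20343 - 6252/3617) = -2*(-45/6781 - 6252/3617) = -2*(-42557577/24526877) = 85115154/24526877 ≈ 3.4703)
A - p(195) = 85115154/24526877 - (-30 - 1*195) = 85115154/24526877 - (-30 - 195) = 85115154/24526877 - 1*(-225) = 85115154/24526877 + 225 = 5603662479/24526877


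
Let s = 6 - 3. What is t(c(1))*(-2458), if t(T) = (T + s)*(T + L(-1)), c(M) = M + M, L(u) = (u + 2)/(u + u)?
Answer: -18435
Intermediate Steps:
s = 3
L(u) = (2 + u)/(2*u) (L(u) = (2 + u)/((2*u)) = (2 + u)*(1/(2*u)) = (2 + u)/(2*u))
c(M) = 2*M
t(T) = (3 + T)*(-1/2 + T) (t(T) = (T + 3)*(T + (1/2)*(2 - 1)/(-1)) = (3 + T)*(T + (1/2)*(-1)*1) = (3 + T)*(T - 1/2) = (3 + T)*(-1/2 + T))
t(c(1))*(-2458) = (-3/2 + (2*1)**2 + 5*(2*1)/2)*(-2458) = (-3/2 + 2**2 + (5/2)*2)*(-2458) = (-3/2 + 4 + 5)*(-2458) = (15/2)*(-2458) = -18435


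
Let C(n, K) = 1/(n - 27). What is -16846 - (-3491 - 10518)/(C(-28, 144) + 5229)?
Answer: -4844038029/287594 ≈ -16843.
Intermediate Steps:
C(n, K) = 1/(-27 + n)
-16846 - (-3491 - 10518)/(C(-28, 144) + 5229) = -16846 - (-3491 - 10518)/(1/(-27 - 28) + 5229) = -16846 - (-14009)/(1/(-55) + 5229) = -16846 - (-14009)/(-1/55 + 5229) = -16846 - (-14009)/287594/55 = -16846 - (-14009)*55/287594 = -16846 - 1*(-770495/287594) = -16846 + 770495/287594 = -4844038029/287594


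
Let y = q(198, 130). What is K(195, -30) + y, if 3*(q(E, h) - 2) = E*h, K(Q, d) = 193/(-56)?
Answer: 480399/56 ≈ 8578.5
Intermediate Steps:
K(Q, d) = -193/56 (K(Q, d) = 193*(-1/56) = -193/56)
q(E, h) = 2 + E*h/3 (q(E, h) = 2 + (E*h)/3 = 2 + E*h/3)
y = 8582 (y = 2 + (1/3)*198*130 = 2 + 8580 = 8582)
K(195, -30) + y = -193/56 + 8582 = 480399/56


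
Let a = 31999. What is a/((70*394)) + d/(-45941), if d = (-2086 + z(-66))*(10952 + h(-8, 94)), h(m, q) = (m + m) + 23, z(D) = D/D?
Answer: 90237098537/181007540 ≈ 498.53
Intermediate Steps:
z(D) = 1
h(m, q) = 23 + 2*m (h(m, q) = 2*m + 23 = 23 + 2*m)
d = -22849515 (d = (-2086 + 1)*(10952 + (23 + 2*(-8))) = -2085*(10952 + (23 - 16)) = -2085*(10952 + 7) = -2085*10959 = -22849515)
a/((70*394)) + d/(-45941) = 31999/((70*394)) - 22849515/(-45941) = 31999/27580 - 22849515*(-1/45941) = 31999*(1/27580) + 22849515/45941 = 31999/27580 + 22849515/45941 = 90237098537/181007540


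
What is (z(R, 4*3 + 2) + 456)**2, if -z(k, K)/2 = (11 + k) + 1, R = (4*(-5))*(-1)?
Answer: 153664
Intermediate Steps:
R = 20 (R = -20*(-1) = 20)
z(k, K) = -24 - 2*k (z(k, K) = -2*((11 + k) + 1) = -2*(12 + k) = -24 - 2*k)
(z(R, 4*3 + 2) + 456)**2 = ((-24 - 2*20) + 456)**2 = ((-24 - 40) + 456)**2 = (-64 + 456)**2 = 392**2 = 153664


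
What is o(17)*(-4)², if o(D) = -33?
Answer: -528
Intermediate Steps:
o(17)*(-4)² = -33*(-4)² = -33*16 = -528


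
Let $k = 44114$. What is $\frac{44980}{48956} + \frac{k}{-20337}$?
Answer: $- \frac{311221681}{248904543} \approx -1.2504$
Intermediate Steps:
$\frac{44980}{48956} + \frac{k}{-20337} = \frac{44980}{48956} + \frac{44114}{-20337} = 44980 \cdot \frac{1}{48956} + 44114 \left(- \frac{1}{20337}\right) = \frac{11245}{12239} - \frac{44114}{20337} = - \frac{311221681}{248904543}$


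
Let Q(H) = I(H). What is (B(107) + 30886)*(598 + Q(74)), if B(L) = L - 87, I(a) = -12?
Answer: 18110916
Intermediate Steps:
B(L) = -87 + L
Q(H) = -12
(B(107) + 30886)*(598 + Q(74)) = ((-87 + 107) + 30886)*(598 - 12) = (20 + 30886)*586 = 30906*586 = 18110916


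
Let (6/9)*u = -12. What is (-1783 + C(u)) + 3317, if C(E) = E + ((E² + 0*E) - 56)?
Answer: 1784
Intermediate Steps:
u = -18 (u = (3/2)*(-12) = -18)
C(E) = -56 + E + E² (C(E) = E + ((E² + 0) - 56) = E + (E² - 56) = E + (-56 + E²) = -56 + E + E²)
(-1783 + C(u)) + 3317 = (-1783 + (-56 - 18 + (-18)²)) + 3317 = (-1783 + (-56 - 18 + 324)) + 3317 = (-1783 + 250) + 3317 = -1533 + 3317 = 1784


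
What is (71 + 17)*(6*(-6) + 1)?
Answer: -3080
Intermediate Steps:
(71 + 17)*(6*(-6) + 1) = 88*(-36 + 1) = 88*(-35) = -3080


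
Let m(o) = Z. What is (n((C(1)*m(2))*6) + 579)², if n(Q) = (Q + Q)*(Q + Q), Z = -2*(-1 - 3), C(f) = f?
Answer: 95942025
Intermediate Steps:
Z = 8 (Z = -2*(-4) = 8)
m(o) = 8
n(Q) = 4*Q² (n(Q) = (2*Q)*(2*Q) = 4*Q²)
(n((C(1)*m(2))*6) + 579)² = (4*((1*8)*6)² + 579)² = (4*(8*6)² + 579)² = (4*48² + 579)² = (4*2304 + 579)² = (9216 + 579)² = 9795² = 95942025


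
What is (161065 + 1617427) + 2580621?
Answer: 4359113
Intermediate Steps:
(161065 + 1617427) + 2580621 = 1778492 + 2580621 = 4359113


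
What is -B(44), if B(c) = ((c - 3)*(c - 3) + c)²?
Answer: -2975625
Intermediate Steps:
B(c) = (c + (-3 + c)²)² (B(c) = ((-3 + c)*(-3 + c) + c)² = ((-3 + c)² + c)² = (c + (-3 + c)²)²)
-B(44) = -(44 + (-3 + 44)²)² = -(44 + 41²)² = -(44 + 1681)² = -1*1725² = -1*2975625 = -2975625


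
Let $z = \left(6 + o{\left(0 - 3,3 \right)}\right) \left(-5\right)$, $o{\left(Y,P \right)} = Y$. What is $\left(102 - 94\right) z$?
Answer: $-120$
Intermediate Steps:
$z = -15$ ($z = \left(6 + \left(0 - 3\right)\right) \left(-5\right) = \left(6 - 3\right) \left(-5\right) = 3 \left(-5\right) = -15$)
$\left(102 - 94\right) z = \left(102 - 94\right) \left(-15\right) = 8 \left(-15\right) = -120$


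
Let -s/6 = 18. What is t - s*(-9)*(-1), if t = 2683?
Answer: 3655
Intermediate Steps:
s = -108 (s = -6*18 = -108)
t - s*(-9)*(-1) = 2683 - (-108*(-9))*(-1) = 2683 - 972*(-1) = 2683 - 1*(-972) = 2683 + 972 = 3655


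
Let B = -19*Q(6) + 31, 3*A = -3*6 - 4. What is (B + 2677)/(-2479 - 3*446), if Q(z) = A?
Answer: -8542/11451 ≈ -0.74596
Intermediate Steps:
A = -22/3 (A = (-3*6 - 4)/3 = (-18 - 4)/3 = (⅓)*(-22) = -22/3 ≈ -7.3333)
Q(z) = -22/3
B = 511/3 (B = -19*(-22/3) + 31 = 418/3 + 31 = 511/3 ≈ 170.33)
(B + 2677)/(-2479 - 3*446) = (511/3 + 2677)/(-2479 - 3*446) = 8542/(3*(-2479 - 1338)) = (8542/3)/(-3817) = (8542/3)*(-1/3817) = -8542/11451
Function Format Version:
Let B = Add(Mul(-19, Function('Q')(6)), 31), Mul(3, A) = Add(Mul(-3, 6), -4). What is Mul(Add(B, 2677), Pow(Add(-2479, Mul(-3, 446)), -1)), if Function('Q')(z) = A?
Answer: Rational(-8542, 11451) ≈ -0.74596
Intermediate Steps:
A = Rational(-22, 3) (A = Mul(Rational(1, 3), Add(Mul(-3, 6), -4)) = Mul(Rational(1, 3), Add(-18, -4)) = Mul(Rational(1, 3), -22) = Rational(-22, 3) ≈ -7.3333)
Function('Q')(z) = Rational(-22, 3)
B = Rational(511, 3) (B = Add(Mul(-19, Rational(-22, 3)), 31) = Add(Rational(418, 3), 31) = Rational(511, 3) ≈ 170.33)
Mul(Add(B, 2677), Pow(Add(-2479, Mul(-3, 446)), -1)) = Mul(Add(Rational(511, 3), 2677), Pow(Add(-2479, Mul(-3, 446)), -1)) = Mul(Rational(8542, 3), Pow(Add(-2479, -1338), -1)) = Mul(Rational(8542, 3), Pow(-3817, -1)) = Mul(Rational(8542, 3), Rational(-1, 3817)) = Rational(-8542, 11451)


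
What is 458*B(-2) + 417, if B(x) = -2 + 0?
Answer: -499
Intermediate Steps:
B(x) = -2
458*B(-2) + 417 = 458*(-2) + 417 = -916 + 417 = -499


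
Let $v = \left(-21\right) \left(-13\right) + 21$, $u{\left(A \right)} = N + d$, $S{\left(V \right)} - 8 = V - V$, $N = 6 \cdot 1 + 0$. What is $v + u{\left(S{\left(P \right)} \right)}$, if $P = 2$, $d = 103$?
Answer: $403$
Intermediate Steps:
$N = 6$ ($N = 6 + 0 = 6$)
$S{\left(V \right)} = 8$ ($S{\left(V \right)} = 8 + \left(V - V\right) = 8 + 0 = 8$)
$u{\left(A \right)} = 109$ ($u{\left(A \right)} = 6 + 103 = 109$)
$v = 294$ ($v = 273 + 21 = 294$)
$v + u{\left(S{\left(P \right)} \right)} = 294 + 109 = 403$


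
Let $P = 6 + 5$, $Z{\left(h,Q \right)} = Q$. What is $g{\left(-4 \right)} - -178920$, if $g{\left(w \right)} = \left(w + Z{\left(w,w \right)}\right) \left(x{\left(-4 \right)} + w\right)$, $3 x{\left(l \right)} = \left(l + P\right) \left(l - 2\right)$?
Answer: $179064$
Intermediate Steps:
$P = 11$
$x{\left(l \right)} = \frac{\left(-2 + l\right) \left(11 + l\right)}{3}$ ($x{\left(l \right)} = \frac{\left(l + 11\right) \left(l - 2\right)}{3} = \frac{\left(11 + l\right) \left(l + \left(-5 + 3\right)\right)}{3} = \frac{\left(11 + l\right) \left(l - 2\right)}{3} = \frac{\left(11 + l\right) \left(-2 + l\right)}{3} = \frac{\left(-2 + l\right) \left(11 + l\right)}{3}$)
$g{\left(w \right)} = 2 w \left(-14 + w\right)$ ($g{\left(w \right)} = \left(w + w\right) \left(\left(- \frac{22}{3} + 3 \left(-4\right) + \frac{\left(-4\right)^{2}}{3}\right) + w\right) = 2 w \left(\left(- \frac{22}{3} - 12 + \frac{1}{3} \cdot 16\right) + w\right) = 2 w \left(\left(- \frac{22}{3} - 12 + \frac{16}{3}\right) + w\right) = 2 w \left(-14 + w\right)$)
$g{\left(-4 \right)} - -178920 = 2 \left(-4\right) \left(-14 - 4\right) - -178920 = 2 \left(-4\right) \left(-18\right) + 178920 = 144 + 178920 = 179064$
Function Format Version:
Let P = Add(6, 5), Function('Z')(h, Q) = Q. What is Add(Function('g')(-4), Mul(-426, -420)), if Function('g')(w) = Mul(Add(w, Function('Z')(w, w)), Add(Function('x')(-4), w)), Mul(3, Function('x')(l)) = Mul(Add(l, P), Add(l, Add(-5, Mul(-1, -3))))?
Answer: 179064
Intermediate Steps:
P = 11
Function('x')(l) = Mul(Rational(1, 3), Add(-2, l), Add(11, l)) (Function('x')(l) = Mul(Rational(1, 3), Mul(Add(l, 11), Add(l, Add(-5, Mul(-1, -3))))) = Mul(Rational(1, 3), Mul(Add(11, l), Add(l, Add(-5, 3)))) = Mul(Rational(1, 3), Mul(Add(11, l), Add(l, -2))) = Mul(Rational(1, 3), Mul(Add(11, l), Add(-2, l))) = Mul(Rational(1, 3), Mul(Add(-2, l), Add(11, l))) = Mul(Rational(1, 3), Add(-2, l), Add(11, l)))
Function('g')(w) = Mul(2, w, Add(-14, w)) (Function('g')(w) = Mul(Add(w, w), Add(Add(Rational(-22, 3), Mul(3, -4), Mul(Rational(1, 3), Pow(-4, 2))), w)) = Mul(Mul(2, w), Add(Add(Rational(-22, 3), -12, Mul(Rational(1, 3), 16)), w)) = Mul(Mul(2, w), Add(Add(Rational(-22, 3), -12, Rational(16, 3)), w)) = Mul(Mul(2, w), Add(-14, w)) = Mul(2, w, Add(-14, w)))
Add(Function('g')(-4), Mul(-426, -420)) = Add(Mul(2, -4, Add(-14, -4)), Mul(-426, -420)) = Add(Mul(2, -4, -18), 178920) = Add(144, 178920) = 179064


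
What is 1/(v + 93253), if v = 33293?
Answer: 1/126546 ≈ 7.9023e-6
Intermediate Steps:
1/(v + 93253) = 1/(33293 + 93253) = 1/126546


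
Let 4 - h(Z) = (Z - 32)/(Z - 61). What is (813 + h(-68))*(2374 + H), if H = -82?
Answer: 80443852/43 ≈ 1.8708e+6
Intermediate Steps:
h(Z) = 4 - (-32 + Z)/(-61 + Z) (h(Z) = 4 - (Z - 32)/(Z - 61) = 4 - (-32 + Z)/(-61 + Z))
(813 + h(-68))*(2374 + H) = (813 + (-212 + 3*(-68))/(-61 - 68))*(2374 - 82) = (813 + (-212 - 204)/(-129))*2292 = (813 - 1/129*(-416))*2292 = (813 + 416/129)*2292 = (105293/129)*2292 = 80443852/43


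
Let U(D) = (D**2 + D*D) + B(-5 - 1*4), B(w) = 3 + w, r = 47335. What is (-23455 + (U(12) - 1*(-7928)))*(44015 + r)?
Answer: -1392630750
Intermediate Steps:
U(D) = -6 + 2*D**2 (U(D) = (D**2 + D*D) + (3 + (-5 - 1*4)) = (D**2 + D**2) + (3 + (-5 - 4)) = 2*D**2 + (3 - 9) = 2*D**2 - 6 = -6 + 2*D**2)
(-23455 + (U(12) - 1*(-7928)))*(44015 + r) = (-23455 + ((-6 + 2*12**2) - 1*(-7928)))*(44015 + 47335) = (-23455 + ((-6 + 2*144) + 7928))*91350 = (-23455 + ((-6 + 288) + 7928))*91350 = (-23455 + (282 + 7928))*91350 = (-23455 + 8210)*91350 = -15245*91350 = -1392630750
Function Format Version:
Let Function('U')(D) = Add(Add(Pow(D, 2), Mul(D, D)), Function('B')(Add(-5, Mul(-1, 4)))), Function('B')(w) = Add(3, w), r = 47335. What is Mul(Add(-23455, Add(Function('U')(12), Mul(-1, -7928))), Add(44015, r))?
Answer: -1392630750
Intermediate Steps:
Function('U')(D) = Add(-6, Mul(2, Pow(D, 2))) (Function('U')(D) = Add(Add(Pow(D, 2), Mul(D, D)), Add(3, Add(-5, Mul(-1, 4)))) = Add(Add(Pow(D, 2), Pow(D, 2)), Add(3, Add(-5, -4))) = Add(Mul(2, Pow(D, 2)), Add(3, -9)) = Add(Mul(2, Pow(D, 2)), -6) = Add(-6, Mul(2, Pow(D, 2))))
Mul(Add(-23455, Add(Function('U')(12), Mul(-1, -7928))), Add(44015, r)) = Mul(Add(-23455, Add(Add(-6, Mul(2, Pow(12, 2))), Mul(-1, -7928))), Add(44015, 47335)) = Mul(Add(-23455, Add(Add(-6, Mul(2, 144)), 7928)), 91350) = Mul(Add(-23455, Add(Add(-6, 288), 7928)), 91350) = Mul(Add(-23455, Add(282, 7928)), 91350) = Mul(Add(-23455, 8210), 91350) = Mul(-15245, 91350) = -1392630750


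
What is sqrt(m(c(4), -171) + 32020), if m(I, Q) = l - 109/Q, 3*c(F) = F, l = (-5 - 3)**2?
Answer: sqrt(104242987)/57 ≈ 179.12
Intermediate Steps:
l = 64 (l = (-8)**2 = 64)
c(F) = F/3
m(I, Q) = 64 - 109/Q
sqrt(m(c(4), -171) + 32020) = sqrt((64 - 109/(-171)) + 32020) = sqrt((64 - 109*(-1/171)) + 32020) = sqrt((64 + 109/171) + 32020) = sqrt(11053/171 + 32020) = sqrt(5486473/171) = sqrt(104242987)/57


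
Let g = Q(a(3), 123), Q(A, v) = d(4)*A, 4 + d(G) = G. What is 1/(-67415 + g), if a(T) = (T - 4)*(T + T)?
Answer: -1/67415 ≈ -1.4833e-5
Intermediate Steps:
d(G) = -4 + G
a(T) = 2*T*(-4 + T) (a(T) = (-4 + T)*(2*T) = 2*T*(-4 + T))
Q(A, v) = 0 (Q(A, v) = (-4 + 4)*A = 0*A = 0)
g = 0
1/(-67415 + g) = 1/(-67415 + 0) = 1/(-67415) = -1/67415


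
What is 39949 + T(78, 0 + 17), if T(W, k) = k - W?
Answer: 39888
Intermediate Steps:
39949 + T(78, 0 + 17) = 39949 + ((0 + 17) - 1*78) = 39949 + (17 - 78) = 39949 - 61 = 39888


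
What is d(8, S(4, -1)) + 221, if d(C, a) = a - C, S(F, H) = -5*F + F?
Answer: 197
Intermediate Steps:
S(F, H) = -4*F
d(8, S(4, -1)) + 221 = (-4*4 - 1*8) + 221 = (-16 - 8) + 221 = -24 + 221 = 197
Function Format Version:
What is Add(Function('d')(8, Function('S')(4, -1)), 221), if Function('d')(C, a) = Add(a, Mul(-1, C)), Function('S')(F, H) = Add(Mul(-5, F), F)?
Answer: 197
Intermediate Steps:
Function('S')(F, H) = Mul(-4, F)
Add(Function('d')(8, Function('S')(4, -1)), 221) = Add(Add(Mul(-4, 4), Mul(-1, 8)), 221) = Add(Add(-16, -8), 221) = Add(-24, 221) = 197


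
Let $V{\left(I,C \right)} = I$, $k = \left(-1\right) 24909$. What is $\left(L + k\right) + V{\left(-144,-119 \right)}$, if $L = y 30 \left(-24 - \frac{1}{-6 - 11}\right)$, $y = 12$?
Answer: $- \frac{572421}{17} \approx -33672.0$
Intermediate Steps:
$k = -24909$
$L = - \frac{146520}{17}$ ($L = 12 \cdot 30 \left(-24 - \frac{1}{-6 - 11}\right) = 360 \left(-24 - \frac{1}{-17}\right) = 360 \left(-24 - - \frac{1}{17}\right) = 360 \left(-24 + \frac{1}{17}\right) = 360 \left(- \frac{407}{17}\right) = - \frac{146520}{17} \approx -8618.8$)
$\left(L + k\right) + V{\left(-144,-119 \right)} = \left(- \frac{146520}{17} - 24909\right) - 144 = - \frac{569973}{17} - 144 = - \frac{572421}{17}$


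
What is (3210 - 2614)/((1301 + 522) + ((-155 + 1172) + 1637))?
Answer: 596/4477 ≈ 0.13312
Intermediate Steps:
(3210 - 2614)/((1301 + 522) + ((-155 + 1172) + 1637)) = 596/(1823 + (1017 + 1637)) = 596/(1823 + 2654) = 596/4477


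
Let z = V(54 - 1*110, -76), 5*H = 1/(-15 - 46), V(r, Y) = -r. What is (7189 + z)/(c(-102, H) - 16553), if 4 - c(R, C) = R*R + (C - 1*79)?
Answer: -2209725/8196569 ≈ -0.26959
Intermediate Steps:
H = -1/305 (H = 1/(5*(-15 - 46)) = (1/5)/(-61) = (1/5)*(-1/61) = -1/305 ≈ -0.0032787)
z = 56 (z = -(54 - 1*110) = -(54 - 110) = -1*(-56) = 56)
c(R, C) = 83 - C - R**2 (c(R, C) = 4 - (R*R + (C - 1*79)) = 4 - (R**2 + (C - 79)) = 4 - (R**2 + (-79 + C)) = 4 - (-79 + C + R**2) = 4 + (79 - C - R**2) = 83 - C - R**2)
(7189 + z)/(c(-102, H) - 16553) = (7189 + 56)/((83 - 1*(-1/305) - 1*(-102)**2) - 16553) = 7245/((83 + 1/305 - 1*10404) - 16553) = 7245/((83 + 1/305 - 10404) - 16553) = 7245/(-3147904/305 - 16553) = 7245/(-8196569/305) = 7245*(-305/8196569) = -2209725/8196569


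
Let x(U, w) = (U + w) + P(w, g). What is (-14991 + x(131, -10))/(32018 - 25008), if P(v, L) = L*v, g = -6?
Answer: -1481/701 ≈ -2.1127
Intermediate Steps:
x(U, w) = U - 5*w (x(U, w) = (U + w) - 6*w = U - 5*w)
(-14991 + x(131, -10))/(32018 - 25008) = (-14991 + (131 - 5*(-10)))/(32018 - 25008) = (-14991 + (131 + 50))/7010 = (-14991 + 181)*(1/7010) = -14810*1/7010 = -1481/701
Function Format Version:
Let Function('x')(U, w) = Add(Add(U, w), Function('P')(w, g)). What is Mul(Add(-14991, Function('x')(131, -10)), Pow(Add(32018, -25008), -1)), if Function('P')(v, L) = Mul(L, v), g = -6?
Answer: Rational(-1481, 701) ≈ -2.1127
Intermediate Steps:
Function('x')(U, w) = Add(U, Mul(-5, w)) (Function('x')(U, w) = Add(Add(U, w), Mul(-6, w)) = Add(U, Mul(-5, w)))
Mul(Add(-14991, Function('x')(131, -10)), Pow(Add(32018, -25008), -1)) = Mul(Add(-14991, Add(131, Mul(-5, -10))), Pow(Add(32018, -25008), -1)) = Mul(Add(-14991, Add(131, 50)), Pow(7010, -1)) = Mul(Add(-14991, 181), Rational(1, 7010)) = Mul(-14810, Rational(1, 7010)) = Rational(-1481, 701)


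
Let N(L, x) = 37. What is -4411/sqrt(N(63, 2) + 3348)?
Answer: -4411*sqrt(3385)/3385 ≈ -75.815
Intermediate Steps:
-4411/sqrt(N(63, 2) + 3348) = -4411/sqrt(37 + 3348) = -4411*sqrt(3385)/3385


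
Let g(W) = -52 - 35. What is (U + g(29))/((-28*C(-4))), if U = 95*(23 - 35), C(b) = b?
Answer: -1227/112 ≈ -10.955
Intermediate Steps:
g(W) = -87
U = -1140 (U = 95*(-12) = -1140)
(U + g(29))/((-28*C(-4))) = (-1140 - 87)/((-28*(-4))) = -1227/112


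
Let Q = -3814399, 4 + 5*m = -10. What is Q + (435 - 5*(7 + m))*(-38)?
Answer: -3830131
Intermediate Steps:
m = -14/5 (m = -4/5 + (1/5)*(-10) = -4/5 - 2 = -14/5 ≈ -2.8000)
Q + (435 - 5*(7 + m))*(-38) = -3814399 + (435 - 5*(7 - 14/5))*(-38) = -3814399 + (435 - 5*21/5)*(-38) = -3814399 + (435 - 21)*(-38) = -3814399 + 414*(-38) = -3814399 - 15732 = -3830131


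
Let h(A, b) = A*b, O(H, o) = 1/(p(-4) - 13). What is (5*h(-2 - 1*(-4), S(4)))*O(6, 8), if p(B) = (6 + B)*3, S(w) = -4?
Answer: 40/7 ≈ 5.7143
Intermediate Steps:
p(B) = 18 + 3*B
O(H, o) = -1/7 (O(H, o) = 1/((18 + 3*(-4)) - 13) = 1/((18 - 12) - 13) = 1/(6 - 13) = 1/(-7) = -1/7)
(5*h(-2 - 1*(-4), S(4)))*O(6, 8) = (5*((-2 - 1*(-4))*(-4)))*(-1/7) = (5*((-2 + 4)*(-4)))*(-1/7) = (5*(2*(-4)))*(-1/7) = (5*(-8))*(-1/7) = -40*(-1/7) = 40/7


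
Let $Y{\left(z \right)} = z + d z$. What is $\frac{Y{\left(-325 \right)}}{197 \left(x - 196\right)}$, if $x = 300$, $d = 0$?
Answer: $- \frac{25}{1576} \approx -0.015863$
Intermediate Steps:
$Y{\left(z \right)} = z$ ($Y{\left(z \right)} = z + 0 z = z + 0 = z$)
$\frac{Y{\left(-325 \right)}}{197 \left(x - 196\right)} = - \frac{325}{197 \left(300 - 196\right)} = - \frac{325}{197 \cdot 104} = - \frac{325}{20488} = \left(-325\right) \frac{1}{20488} = - \frac{25}{1576}$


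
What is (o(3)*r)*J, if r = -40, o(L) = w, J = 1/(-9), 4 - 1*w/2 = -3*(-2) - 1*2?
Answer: 0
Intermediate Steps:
w = 0 (w = 8 - 2*(-3*(-2) - 1*2) = 8 - 2*(6 - 2) = 8 - 2*4 = 8 - 8 = 0)
J = -⅑ ≈ -0.11111
o(L) = 0
(o(3)*r)*J = (0*(-40))*(-⅑) = 0*(-⅑) = 0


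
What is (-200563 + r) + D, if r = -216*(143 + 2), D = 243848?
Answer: 11965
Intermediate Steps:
r = -31320 (r = -216*145 = -31320)
(-200563 + r) + D = (-200563 - 31320) + 243848 = -231883 + 243848 = 11965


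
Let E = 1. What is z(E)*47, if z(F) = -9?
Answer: -423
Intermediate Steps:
z(E)*47 = -9*47 = -423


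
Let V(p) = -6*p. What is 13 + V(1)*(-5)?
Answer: 43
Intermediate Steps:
13 + V(1)*(-5) = 13 - 6*1*(-5) = 13 - 6*(-5) = 13 + 30 = 43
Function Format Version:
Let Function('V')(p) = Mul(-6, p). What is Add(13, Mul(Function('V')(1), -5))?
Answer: 43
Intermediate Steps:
Add(13, Mul(Function('V')(1), -5)) = Add(13, Mul(Mul(-6, 1), -5)) = Add(13, Mul(-6, -5)) = Add(13, 30) = 43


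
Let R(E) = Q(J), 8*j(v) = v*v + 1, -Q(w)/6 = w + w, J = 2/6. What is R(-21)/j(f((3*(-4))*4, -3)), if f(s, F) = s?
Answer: -32/2305 ≈ -0.013883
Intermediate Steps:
J = ⅓ (J = 2*(⅙) = ⅓ ≈ 0.33333)
Q(w) = -12*w (Q(w) = -6*(w + w) = -12*w)
j(v) = ⅛ + v²/8 (j(v) = (v*v + 1)/8 = (v² + 1)/8 = (1 + v²)/8 = ⅛ + v²/8)
R(E) = -4 (R(E) = -12*⅓ = -4)
R(-21)/j(f((3*(-4))*4, -3)) = -4/(⅛ + ((3*(-4))*4)²/8) = -4/(⅛ + (-12*4)²/8) = -4/(⅛ + (⅛)*(-48)²) = -4/(⅛ + (⅛)*2304) = -4/(⅛ + 288) = -4/2305/8 = -4*8/2305 = -32/2305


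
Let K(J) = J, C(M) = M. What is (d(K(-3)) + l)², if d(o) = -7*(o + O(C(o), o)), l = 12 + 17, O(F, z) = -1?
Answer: 3249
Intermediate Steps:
l = 29
d(o) = 7 - 7*o (d(o) = -7*(o - 1) = -7*(-1 + o) = 7 - 7*o)
(d(K(-3)) + l)² = ((7 - 7*(-3)) + 29)² = ((7 + 21) + 29)² = (28 + 29)² = 57² = 3249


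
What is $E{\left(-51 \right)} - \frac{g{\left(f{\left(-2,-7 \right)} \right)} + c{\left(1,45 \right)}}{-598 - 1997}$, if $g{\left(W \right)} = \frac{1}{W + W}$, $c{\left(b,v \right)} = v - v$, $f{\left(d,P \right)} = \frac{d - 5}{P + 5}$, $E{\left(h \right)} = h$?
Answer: $- \frac{926414}{18165} \approx -51.0$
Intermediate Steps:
$f{\left(d,P \right)} = \frac{-5 + d}{5 + P}$
$c{\left(b,v \right)} = 0$
$g{\left(W \right)} = \frac{1}{2 W}$
$E{\left(-51 \right)} - \frac{g{\left(f{\left(-2,-7 \right)} \right)} + c{\left(1,45 \right)}}{-598 - 1997} = -51 - \frac{\frac{1}{2 \frac{-5 - 2}{5 - 7}} + 0}{-598 - 1997} = -51 - \frac{\frac{1}{2 \frac{1}{-2} \left(-7\right)} + 0}{-2595} = -51 - \left(\frac{1}{2 \left(\left(- \frac{1}{2}\right) \left(-7\right)\right)} + 0\right) \left(- \frac{1}{2595}\right) = -51 - \left(\frac{1}{2 \cdot \frac{7}{2}} + 0\right) \left(- \frac{1}{2595}\right) = -51 - \left(\frac{1}{2} \cdot \frac{2}{7} + 0\right) \left(- \frac{1}{2595}\right) = -51 - \left(\frac{1}{7} + 0\right) \left(- \frac{1}{2595}\right) = -51 - \frac{1}{7} \left(- \frac{1}{2595}\right) = -51 - - \frac{1}{18165} = -51 + \frac{1}{18165} = - \frac{926414}{18165}$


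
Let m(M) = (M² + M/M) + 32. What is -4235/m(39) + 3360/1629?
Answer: -8875/13394 ≈ -0.66261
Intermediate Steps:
m(M) = 33 + M² (m(M) = (M² + 1) + 32 = (1 + M²) + 32 = 33 + M²)
-4235/m(39) + 3360/1629 = -4235/(33 + 39²) + 3360/1629 = -4235/(33 + 1521) + 3360*(1/1629) = -4235/1554 + 1120/543 = -4235*1/1554 + 1120/543 = -605/222 + 1120/543 = -8875/13394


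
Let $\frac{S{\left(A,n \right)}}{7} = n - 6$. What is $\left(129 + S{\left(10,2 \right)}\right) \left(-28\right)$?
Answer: $-2828$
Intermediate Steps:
$S{\left(A,n \right)} = -42 + 7 n$ ($S{\left(A,n \right)} = 7 \left(n - 6\right) = 7 \left(-6 + n\right) = -42 + 7 n$)
$\left(129 + S{\left(10,2 \right)}\right) \left(-28\right) = \left(129 + \left(-42 + 7 \cdot 2\right)\right) \left(-28\right) = \left(129 + \left(-42 + 14\right)\right) \left(-28\right) = \left(129 - 28\right) \left(-28\right) = 101 \left(-28\right) = -2828$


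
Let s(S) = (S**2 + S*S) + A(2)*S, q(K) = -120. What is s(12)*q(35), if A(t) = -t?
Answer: -31680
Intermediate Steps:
s(S) = -2*S + 2*S**2 (s(S) = (S**2 + S*S) + (-1*2)*S = (S**2 + S**2) - 2*S = 2*S**2 - 2*S = -2*S + 2*S**2)
s(12)*q(35) = (2*12*(-1 + 12))*(-120) = (2*12*11)*(-120) = 264*(-120) = -31680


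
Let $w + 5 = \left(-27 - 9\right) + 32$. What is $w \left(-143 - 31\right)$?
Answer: $1566$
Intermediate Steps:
$w = -9$ ($w = -5 + \left(\left(-27 - 9\right) + 32\right) = -5 + \left(-36 + 32\right) = -5 - 4 = -9$)
$w \left(-143 - 31\right) = - 9 \left(-143 - 31\right) = \left(-9\right) \left(-174\right) = 1566$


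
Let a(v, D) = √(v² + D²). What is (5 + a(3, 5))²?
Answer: (5 + √34)² ≈ 117.31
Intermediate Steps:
a(v, D) = √(D² + v²)
(5 + a(3, 5))² = (5 + √(5² + 3²))² = (5 + √(25 + 9))² = (5 + √34)²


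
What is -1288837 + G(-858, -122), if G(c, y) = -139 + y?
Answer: -1289098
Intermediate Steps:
-1288837 + G(-858, -122) = -1288837 + (-139 - 122) = -1288837 - 261 = -1289098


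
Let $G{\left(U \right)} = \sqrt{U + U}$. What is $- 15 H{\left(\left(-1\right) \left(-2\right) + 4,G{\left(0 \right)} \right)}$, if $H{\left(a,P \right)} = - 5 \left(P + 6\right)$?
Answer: $450$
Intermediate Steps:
$G{\left(U \right)} = \sqrt{2} \sqrt{U}$ ($G{\left(U \right)} = \sqrt{2 U} = \sqrt{2} \sqrt{U}$)
$H{\left(a,P \right)} = -30 - 5 P$ ($H{\left(a,P \right)} = - 5 \left(6 + P\right) = -30 - 5 P$)
$- 15 H{\left(\left(-1\right) \left(-2\right) + 4,G{\left(0 \right)} \right)} = - 15 \left(-30 - 5 \sqrt{2} \sqrt{0}\right) = - 15 \left(-30 - 5 \sqrt{2} \cdot 0\right) = - 15 \left(-30 - 0\right) = - 15 \left(-30 + 0\right) = \left(-15\right) \left(-30\right) = 450$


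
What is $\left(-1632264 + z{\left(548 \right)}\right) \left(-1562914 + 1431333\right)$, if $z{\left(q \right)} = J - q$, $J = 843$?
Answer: $214736112989$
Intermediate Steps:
$z{\left(q \right)} = 843 - q$
$\left(-1632264 + z{\left(548 \right)}\right) \left(-1562914 + 1431333\right) = \left(-1632264 + \left(843 - 548\right)\right) \left(-1562914 + 1431333\right) = \left(-1632264 + \left(843 - 548\right)\right) \left(-131581\right) = \left(-1632264 + 295\right) \left(-131581\right) = \left(-1631969\right) \left(-131581\right) = 214736112989$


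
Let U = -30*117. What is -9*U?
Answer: 31590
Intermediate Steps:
U = -3510
-9*U = -9*(-3510) = 31590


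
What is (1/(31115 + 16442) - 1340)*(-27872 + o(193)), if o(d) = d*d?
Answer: -597562255883/47557 ≈ -1.2565e+7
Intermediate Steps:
o(d) = d²
(1/(31115 + 16442) - 1340)*(-27872 + o(193)) = (1/(31115 + 16442) - 1340)*(-27872 + 193²) = (1/47557 - 1340)*(-27872 + 37249) = (1/47557 - 1340)*9377 = -63726379/47557*9377 = -597562255883/47557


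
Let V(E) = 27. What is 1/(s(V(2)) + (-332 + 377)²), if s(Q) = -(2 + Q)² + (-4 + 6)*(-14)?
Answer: 1/1156 ≈ 0.00086505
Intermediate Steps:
s(Q) = -28 - (2 + Q)² (s(Q) = -(2 + Q)² + 2*(-14) = -(2 + Q)² - 28 = -28 - (2 + Q)²)
1/(s(V(2)) + (-332 + 377)²) = 1/((-28 - (2 + 27)²) + (-332 + 377)²) = 1/((-28 - 1*29²) + 45²) = 1/((-28 - 1*841) + 2025) = 1/((-28 - 841) + 2025) = 1/(-869 + 2025) = 1/1156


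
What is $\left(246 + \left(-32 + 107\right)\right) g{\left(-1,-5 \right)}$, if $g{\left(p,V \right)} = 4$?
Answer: $1284$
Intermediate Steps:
$\left(246 + \left(-32 + 107\right)\right) g{\left(-1,-5 \right)} = \left(246 + \left(-32 + 107\right)\right) 4 = \left(246 + 75\right) 4 = 321 \cdot 4 = 1284$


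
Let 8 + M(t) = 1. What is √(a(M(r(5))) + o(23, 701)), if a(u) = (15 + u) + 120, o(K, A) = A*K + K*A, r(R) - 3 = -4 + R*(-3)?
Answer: √32374 ≈ 179.93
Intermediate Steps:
r(R) = -1 - 3*R (r(R) = 3 + (-4 + R*(-3)) = 3 + (-4 - 3*R) = -1 - 3*R)
o(K, A) = 2*A*K (o(K, A) = A*K + A*K = 2*A*K)
M(t) = -7 (M(t) = -8 + 1 = -7)
a(u) = 135 + u
√(a(M(r(5))) + o(23, 701)) = √((135 - 7) + 2*701*23) = √(128 + 32246) = √32374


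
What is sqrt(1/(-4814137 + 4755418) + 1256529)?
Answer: 5*sqrt(327592640994)/2553 ≈ 1120.9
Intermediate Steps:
sqrt(1/(-4814137 + 4755418) + 1256529) = sqrt(1/(-58719) + 1256529) = sqrt(-1/58719 + 1256529) = sqrt(73782126350/58719) = 5*sqrt(327592640994)/2553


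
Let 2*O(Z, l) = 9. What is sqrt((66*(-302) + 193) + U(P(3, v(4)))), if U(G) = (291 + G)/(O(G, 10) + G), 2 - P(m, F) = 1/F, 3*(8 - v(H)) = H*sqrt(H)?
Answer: I*sqrt(200884354)/101 ≈ 140.33*I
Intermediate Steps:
v(H) = 8 - H**(3/2)/3 (v(H) = 8 - H*sqrt(H)/3 = 8 - H**(3/2)/3)
O(Z, l) = 9/2 (O(Z, l) = (1/2)*9 = 9/2)
P(m, F) = 2 - 1/F
U(G) = (291 + G)/(9/2 + G)
sqrt((66*(-302) + 193) + U(P(3, v(4)))) = sqrt((66*(-302) + 193) + 2*(291 + (2 - 1/(8 - 4**(3/2)/3)))/(9 + 2*(2 - 1/(8 - 4**(3/2)/3)))) = sqrt((-19932 + 193) + 2*(291 + (2 - 1/(8 - 1/3*8)))/(9 + 2*(2 - 1/(8 - 1/3*8)))) = sqrt(-19739 + 2*(291 + (2 - 1/(8 - 8/3)))/(9 + 2*(2 - 1/(8 - 8/3)))) = sqrt(-19739 + 2*(291 + (2 - 1/16/3))/(9 + 2*(2 - 1/16/3))) = sqrt(-19739 + 2*(291 + (2 - 1*3/16))/(9 + 2*(2 - 1*3/16))) = sqrt(-19739 + 2*(291 + (2 - 3/16))/(9 + 2*(2 - 3/16))) = sqrt(-19739 + 2*(291 + 29/16)/(9 + 2*(29/16))) = sqrt(-19739 + 2*(4685/16)/(9 + 29/8)) = sqrt(-19739 + 2*(4685/16)/(101/8)) = sqrt(-19739 + 2*(8/101)*(4685/16)) = sqrt(-19739 + 4685/101) = sqrt(-1988954/101) = I*sqrt(200884354)/101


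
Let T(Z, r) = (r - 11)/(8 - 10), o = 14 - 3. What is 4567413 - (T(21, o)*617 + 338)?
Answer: 4567075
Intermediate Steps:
o = 11
T(Z, r) = 11/2 - r/2 (T(Z, r) = (-11 + r)/(-2) = (-11 + r)*(-1/2) = 11/2 - r/2)
4567413 - (T(21, o)*617 + 338) = 4567413 - ((11/2 - 1/2*11)*617 + 338) = 4567413 - ((11/2 - 11/2)*617 + 338) = 4567413 - (0*617 + 338) = 4567413 - (0 + 338) = 4567413 - 1*338 = 4567413 - 338 = 4567075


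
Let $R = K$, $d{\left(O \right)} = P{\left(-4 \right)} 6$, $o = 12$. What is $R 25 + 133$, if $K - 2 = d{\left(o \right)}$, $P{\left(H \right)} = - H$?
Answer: $783$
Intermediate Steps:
$d{\left(O \right)} = 24$ ($d{\left(O \right)} = \left(-1\right) \left(-4\right) 6 = 4 \cdot 6 = 24$)
$K = 26$ ($K = 2 + 24 = 26$)
$R = 26$
$R 25 + 133 = 26 \cdot 25 + 133 = 650 + 133 = 783$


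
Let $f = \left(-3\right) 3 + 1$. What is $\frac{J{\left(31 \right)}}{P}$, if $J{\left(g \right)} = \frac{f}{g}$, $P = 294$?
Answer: $- \frac{4}{4557} \approx -0.00087777$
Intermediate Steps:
$f = -8$ ($f = -9 + 1 = -8$)
$J{\left(g \right)} = - \frac{8}{g}$
$\frac{J{\left(31 \right)}}{P} = \frac{\left(-8\right) \frac{1}{31}}{294} = \left(-8\right) \frac{1}{31} \cdot \frac{1}{294} = \left(- \frac{8}{31}\right) \frac{1}{294} = - \frac{4}{4557}$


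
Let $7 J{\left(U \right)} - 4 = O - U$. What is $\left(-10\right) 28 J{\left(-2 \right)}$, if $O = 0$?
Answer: $-240$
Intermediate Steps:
$J{\left(U \right)} = \frac{4}{7} - \frac{U}{7}$ ($J{\left(U \right)} = \frac{4}{7} + \frac{0 - U}{7} = \frac{4}{7} + \frac{\left(-1\right) U}{7} = \frac{4}{7} - \frac{U}{7}$)
$\left(-10\right) 28 J{\left(-2 \right)} = \left(-10\right) 28 \left(\frac{4}{7} - - \frac{2}{7}\right) = - 280 \left(\frac{4}{7} + \frac{2}{7}\right) = \left(-280\right) \frac{6}{7} = -240$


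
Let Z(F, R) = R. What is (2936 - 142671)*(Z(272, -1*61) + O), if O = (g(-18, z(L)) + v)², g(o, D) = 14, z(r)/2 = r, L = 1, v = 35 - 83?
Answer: -153009825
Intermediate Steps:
v = -48
z(r) = 2*r
O = 1156 (O = (14 - 48)² = (-34)² = 1156)
(2936 - 142671)*(Z(272, -1*61) + O) = (2936 - 142671)*(-1*61 + 1156) = -139735*(-61 + 1156) = -139735*1095 = -153009825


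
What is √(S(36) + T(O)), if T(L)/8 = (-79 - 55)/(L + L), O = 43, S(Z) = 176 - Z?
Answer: 2*√58953/43 ≈ 11.293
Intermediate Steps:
T(L) = -536/L (T(L) = 8*((-79 - 55)/(L + L)) = 8*(-134*1/(2*L)) = 8*(-67/L) = -536/L)
√(S(36) + T(O)) = √((176 - 1*36) - 536/43) = √((176 - 36) - 536*1/43) = √(140 - 536/43) = √(5484/43) = 2*√58953/43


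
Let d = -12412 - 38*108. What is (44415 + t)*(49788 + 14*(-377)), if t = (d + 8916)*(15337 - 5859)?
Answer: -3204203016350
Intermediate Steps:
d = -16516 (d = -12412 - 4104 = -16516)
t = -72032800 (t = (-16516 + 8916)*(15337 - 5859) = -7600*9478 = -72032800)
(44415 + t)*(49788 + 14*(-377)) = (44415 - 72032800)*(49788 + 14*(-377)) = -71988385*(49788 - 5278) = -71988385*44510 = -3204203016350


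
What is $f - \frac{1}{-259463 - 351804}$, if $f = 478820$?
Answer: $\frac{292686864941}{611267} \approx 4.7882 \cdot 10^{5}$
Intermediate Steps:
$f - \frac{1}{-259463 - 351804} = 478820 - \frac{1}{-259463 - 351804} = 478820 - \frac{1}{-611267} = 478820 - - \frac{1}{611267} = 478820 + \frac{1}{611267} = \frac{292686864941}{611267}$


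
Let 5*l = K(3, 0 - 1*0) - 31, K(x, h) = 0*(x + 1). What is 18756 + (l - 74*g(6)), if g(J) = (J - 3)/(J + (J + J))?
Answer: 281062/15 ≈ 18737.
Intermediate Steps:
K(x, h) = 0 (K(x, h) = 0*(1 + x) = 0)
g(J) = (-3 + J)/(3*J) (g(J) = (-3 + J)/(J + 2*J) = (-3 + J)/((3*J)) = (-3 + J)*(1/(3*J)) = (-3 + J)/(3*J))
l = -31/5 (l = (0 - 31)/5 = (⅕)*(-31) = -31/5 ≈ -6.2000)
18756 + (l - 74*g(6)) = 18756 + (-31/5 - 74*(-3 + 6)/(3*6)) = 18756 + (-31/5 - 74*3/(3*6)) = 18756 + (-31/5 - 74*⅙) = 18756 + (-31/5 - 37/3) = 18756 - 278/15 = 281062/15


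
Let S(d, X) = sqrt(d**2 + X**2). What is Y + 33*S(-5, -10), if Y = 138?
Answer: 138 + 165*sqrt(5) ≈ 506.95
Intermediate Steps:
S(d, X) = sqrt(X**2 + d**2)
Y + 33*S(-5, -10) = 138 + 33*sqrt((-10)**2 + (-5)**2) = 138 + 33*sqrt(100 + 25) = 138 + 33*sqrt(125) = 138 + 33*(5*sqrt(5)) = 138 + 165*sqrt(5)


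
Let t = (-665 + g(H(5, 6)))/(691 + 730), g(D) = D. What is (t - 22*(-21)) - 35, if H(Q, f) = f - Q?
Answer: 606103/1421 ≈ 426.53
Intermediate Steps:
t = -664/1421 (t = (-665 + (6 - 1*5))/(691 + 730) = (-665 + (6 - 5))/1421 = (-665 + 1)*(1/1421) = -664*1/1421 = -664/1421 ≈ -0.46728)
(t - 22*(-21)) - 35 = (-664/1421 - 22*(-21)) - 35 = (-664/1421 + 462) - 35 = 655838/1421 - 35 = 606103/1421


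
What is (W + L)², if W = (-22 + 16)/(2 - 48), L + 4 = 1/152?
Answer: 182385025/12222016 ≈ 14.923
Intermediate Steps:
L = -607/152 (L = -4 + 1/152 = -607/152 ≈ -3.9934)
W = 3/23 (W = -6/(-46) = -6*(-1/46) = 3/23 ≈ 0.13043)
(W + L)² = (3/23 - 607/152)² = (-13505/3496)² = 182385025/12222016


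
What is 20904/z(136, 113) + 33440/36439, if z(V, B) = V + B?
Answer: 256682472/3024437 ≈ 84.870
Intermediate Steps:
z(V, B) = B + V
20904/z(136, 113) + 33440/36439 = 20904/(113 + 136) + 33440/36439 = 20904/249 + 33440*(1/36439) = 20904*(1/249) + 33440/36439 = 6968/83 + 33440/36439 = 256682472/3024437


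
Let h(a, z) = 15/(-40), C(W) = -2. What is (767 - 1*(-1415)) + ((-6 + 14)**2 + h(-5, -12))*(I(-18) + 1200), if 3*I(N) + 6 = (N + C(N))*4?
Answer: 920497/12 ≈ 76708.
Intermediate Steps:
I(N) = -14/3 + 4*N/3 (I(N) = -2 + ((N - 2)*4)/3 = -2 + ((-2 + N)*4)/3 = -2 + (-8 + 4*N)/3 = -2 + (-8/3 + 4*N/3) = -14/3 + 4*N/3)
h(a, z) = -3/8 (h(a, z) = 15*(-1/40) = -3/8)
(767 - 1*(-1415)) + ((-6 + 14)**2 + h(-5, -12))*(I(-18) + 1200) = (767 - 1*(-1415)) + ((-6 + 14)**2 - 3/8)*((-14/3 + (4/3)*(-18)) + 1200) = (767 + 1415) + (8**2 - 3/8)*((-14/3 - 24) + 1200) = 2182 + (64 - 3/8)*(-86/3 + 1200) = 2182 + (509/8)*(3514/3) = 2182 + 894313/12 = 920497/12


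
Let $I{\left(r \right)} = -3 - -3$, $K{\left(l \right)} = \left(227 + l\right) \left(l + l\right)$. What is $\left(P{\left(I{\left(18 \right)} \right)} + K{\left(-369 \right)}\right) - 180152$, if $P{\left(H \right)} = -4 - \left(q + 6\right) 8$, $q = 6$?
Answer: $-75456$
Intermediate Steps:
$K{\left(l \right)} = 2 l \left(227 + l\right)$ ($K{\left(l \right)} = \left(227 + l\right) 2 l = 2 l \left(227 + l\right)$)
$I{\left(r \right)} = 0$ ($I{\left(r \right)} = -3 + 3 = 0$)
$P{\left(H \right)} = -100$ ($P{\left(H \right)} = -4 - \left(6 + 6\right) 8 = -4 - 12 \cdot 8 = -4 - 96 = -100$)
$\left(P{\left(I{\left(18 \right)} \right)} + K{\left(-369 \right)}\right) - 180152 = \left(-100 + 2 \left(-369\right) \left(227 - 369\right)\right) - 180152 = \left(-100 + 2 \left(-369\right) \left(-142\right)\right) - 180152 = \left(-100 + 104796\right) - 180152 = 104696 - 180152 = -75456$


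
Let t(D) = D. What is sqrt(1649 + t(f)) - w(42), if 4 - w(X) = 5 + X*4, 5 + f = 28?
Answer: 169 + 2*sqrt(418) ≈ 209.89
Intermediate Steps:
f = 23 (f = -5 + 28 = 23)
w(X) = -1 - 4*X (w(X) = 4 - (5 + X*4) = 4 - (5 + 4*X) = 4 + (-5 - 4*X) = -1 - 4*X)
sqrt(1649 + t(f)) - w(42) = sqrt(1649 + 23) - (-1 - 4*42) = sqrt(1672) - (-1 - 168) = 2*sqrt(418) - 1*(-169) = 2*sqrt(418) + 169 = 169 + 2*sqrt(418)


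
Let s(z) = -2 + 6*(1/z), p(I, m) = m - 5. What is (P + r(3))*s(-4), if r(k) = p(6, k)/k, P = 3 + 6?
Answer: -175/6 ≈ -29.167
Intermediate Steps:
P = 9
p(I, m) = -5 + m
r(k) = (-5 + k)/k
s(z) = -2 + 6/z
(P + r(3))*s(-4) = (9 + (-5 + 3)/3)*(-2 + 6/(-4)) = (9 + (⅓)*(-2))*(-2 + 6*(-¼)) = (9 - ⅔)*(-2 - 3/2) = (25/3)*(-7/2) = -175/6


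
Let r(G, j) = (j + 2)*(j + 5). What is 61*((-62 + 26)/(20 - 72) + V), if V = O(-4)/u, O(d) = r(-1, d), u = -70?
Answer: 20008/455 ≈ 43.974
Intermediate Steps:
r(G, j) = (2 + j)*(5 + j)
O(d) = 10 + d² + 7*d
V = 1/35 (V = (10 + (-4)² + 7*(-4))/(-70) = (10 + 16 - 28)*(-1/70) = -2*(-1/70) = 1/35 ≈ 0.028571)
61*((-62 + 26)/(20 - 72) + V) = 61*((-62 + 26)/(20 - 72) + 1/35) = 61*(-36/(-52) + 1/35) = 61*(-36*(-1/52) + 1/35) = 61*(9/13 + 1/35) = 61*(328/455) = 20008/455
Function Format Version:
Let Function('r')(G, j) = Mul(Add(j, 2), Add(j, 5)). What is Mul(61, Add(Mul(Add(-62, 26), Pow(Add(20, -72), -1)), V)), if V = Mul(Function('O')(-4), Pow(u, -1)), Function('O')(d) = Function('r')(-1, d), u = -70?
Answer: Rational(20008, 455) ≈ 43.974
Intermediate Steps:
Function('r')(G, j) = Mul(Add(2, j), Add(5, j))
Function('O')(d) = Add(10, Pow(d, 2), Mul(7, d))
V = Rational(1, 35) (V = Mul(Add(10, Pow(-4, 2), Mul(7, -4)), Pow(-70, -1)) = Mul(Add(10, 16, -28), Rational(-1, 70)) = Mul(-2, Rational(-1, 70)) = Rational(1, 35) ≈ 0.028571)
Mul(61, Add(Mul(Add(-62, 26), Pow(Add(20, -72), -1)), V)) = Mul(61, Add(Mul(Add(-62, 26), Pow(Add(20, -72), -1)), Rational(1, 35))) = Mul(61, Add(Mul(-36, Pow(-52, -1)), Rational(1, 35))) = Mul(61, Add(Mul(-36, Rational(-1, 52)), Rational(1, 35))) = Mul(61, Add(Rational(9, 13), Rational(1, 35))) = Mul(61, Rational(328, 455)) = Rational(20008, 455)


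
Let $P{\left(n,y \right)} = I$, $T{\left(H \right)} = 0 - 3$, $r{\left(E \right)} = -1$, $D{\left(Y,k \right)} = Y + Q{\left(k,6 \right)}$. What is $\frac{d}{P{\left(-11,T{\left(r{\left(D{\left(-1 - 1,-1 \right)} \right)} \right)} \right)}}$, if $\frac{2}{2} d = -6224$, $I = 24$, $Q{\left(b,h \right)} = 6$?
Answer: $- \frac{778}{3} \approx -259.33$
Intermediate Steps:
$D{\left(Y,k \right)} = 6 + Y$ ($D{\left(Y,k \right)} = Y + 6 = 6 + Y$)
$T{\left(H \right)} = -3$ ($T{\left(H \right)} = 0 - 3 = -3$)
$P{\left(n,y \right)} = 24$
$d = -6224$
$\frac{d}{P{\left(-11,T{\left(r{\left(D{\left(-1 - 1,-1 \right)} \right)} \right)} \right)}} = - \frac{6224}{24} = \left(-6224\right) \frac{1}{24} = - \frac{778}{3}$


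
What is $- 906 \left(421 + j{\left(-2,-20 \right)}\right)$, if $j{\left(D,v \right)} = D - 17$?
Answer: $-364212$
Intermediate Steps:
$j{\left(D,v \right)} = -17 + D$
$- 906 \left(421 + j{\left(-2,-20 \right)}\right) = - 906 \left(421 - 19\right) = \left(-906\right) 402 = -364212$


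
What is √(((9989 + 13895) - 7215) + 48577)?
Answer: √65246 ≈ 255.43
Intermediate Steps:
√(((9989 + 13895) - 7215) + 48577) = √((23884 - 7215) + 48577) = √(16669 + 48577) = √65246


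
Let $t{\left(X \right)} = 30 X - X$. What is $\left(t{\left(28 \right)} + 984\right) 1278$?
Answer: $2295288$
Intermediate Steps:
$t{\left(X \right)} = 29 X$
$\left(t{\left(28 \right)} + 984\right) 1278 = \left(29 \cdot 28 + 984\right) 1278 = \left(812 + 984\right) 1278 = 1796 \cdot 1278 = 2295288$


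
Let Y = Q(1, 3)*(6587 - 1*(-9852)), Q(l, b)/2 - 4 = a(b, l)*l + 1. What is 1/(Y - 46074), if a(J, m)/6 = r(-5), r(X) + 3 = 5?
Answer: 1/512852 ≈ 1.9499e-6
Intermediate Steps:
r(X) = 2 (r(X) = -3 + 5 = 2)
a(J, m) = 12 (a(J, m) = 6*2 = 12)
Q(l, b) = 10 + 24*l (Q(l, b) = 8 + 2*(12*l + 1) = 8 + 2*(1 + 12*l) = 8 + (2 + 24*l) = 10 + 24*l)
Y = 558926 (Y = (10 + 24*1)*(6587 - 1*(-9852)) = (10 + 24)*(6587 + 9852) = 34*16439 = 558926)
1/(Y - 46074) = 1/(558926 - 46074) = 1/512852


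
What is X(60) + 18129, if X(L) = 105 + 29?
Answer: 18263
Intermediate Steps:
X(L) = 134
X(60) + 18129 = 134 + 18129 = 18263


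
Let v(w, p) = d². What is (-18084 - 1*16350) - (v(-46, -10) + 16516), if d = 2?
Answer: -50954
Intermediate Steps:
v(w, p) = 4 (v(w, p) = 2² = 4)
(-18084 - 1*16350) - (v(-46, -10) + 16516) = (-18084 - 1*16350) - (4 + 16516) = (-18084 - 16350) - 1*16520 = -34434 - 16520 = -50954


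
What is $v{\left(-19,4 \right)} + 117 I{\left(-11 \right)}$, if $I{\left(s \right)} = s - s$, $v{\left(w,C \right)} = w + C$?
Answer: $-15$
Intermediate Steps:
$v{\left(w,C \right)} = C + w$
$I{\left(s \right)} = 0$
$v{\left(-19,4 \right)} + 117 I{\left(-11 \right)} = \left(4 - 19\right) + 117 \cdot 0 = -15 + 0 = -15$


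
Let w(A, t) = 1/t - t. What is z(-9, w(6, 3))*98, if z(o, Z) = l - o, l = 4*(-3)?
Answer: -294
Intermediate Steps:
l = -12
z(o, Z) = -12 - o
z(-9, w(6, 3))*98 = (-12 - 1*(-9))*98 = (-12 + 9)*98 = -3*98 = -294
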